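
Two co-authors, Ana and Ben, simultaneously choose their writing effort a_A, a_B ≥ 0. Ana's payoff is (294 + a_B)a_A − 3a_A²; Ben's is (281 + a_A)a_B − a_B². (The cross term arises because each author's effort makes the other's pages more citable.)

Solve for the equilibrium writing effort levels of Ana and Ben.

Expanding Ana's payoff: 294a_A + a_Ba_A − 3a_A².
∂π/∂a_A = 294 + a_B − 6a_A = 0, so a_A = 49 + (1/6)a_B.
Likewise for Ben: a_B = 140.5 + 0.5a_A.
Substituting the second reaction function into the first: a_A = 49 + (1/6)(140.5 + 0.5a_A), which gives (11/12)a_A = 869/12 ⇒ a_A = 79.
Then a_B = 140.5 + 0.5·79 = 180.

79, 180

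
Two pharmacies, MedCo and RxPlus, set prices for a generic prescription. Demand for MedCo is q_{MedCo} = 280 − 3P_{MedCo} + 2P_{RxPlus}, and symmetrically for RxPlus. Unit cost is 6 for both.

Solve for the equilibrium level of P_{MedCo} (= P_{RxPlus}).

MedCo's profit: π = (P_{MedCo} − 6)(280 − 3P_{MedCo} + 2P_{RxPlus}).
∂π/∂P_{MedCo} = 298 − 6P_{MedCo} + 2P_{RxPlus} = 0 ⇒ P_{MedCo} = 149/3 + (1/3)P_{RxPlus}.
The game is symmetric, so in equilibrium P_{RxPlus} = P_{MedCo}: the reaction function gives (2/3)P_{MedCo} = 149/3, hence P_{MedCo} = 74.5.

74.5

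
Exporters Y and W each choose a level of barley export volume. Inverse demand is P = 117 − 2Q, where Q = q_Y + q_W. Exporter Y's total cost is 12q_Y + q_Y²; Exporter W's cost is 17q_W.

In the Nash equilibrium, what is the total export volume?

Exporter Y's profit: π = q_Y(117 − 2(q_Y + q_W)) − 12q_Y − q_Y².
∂π/∂q_Y = 105 − 6q_Y − 2q_W = 0, so q_Y = 17.5 − (1/3)q_W.
For W: ∂π/∂q_W = 100 − 4q_W − 2q_Y = 0 ⇒ q_W = 25 − 0.5q_Y.
Substituting the second reaction function into the first: q_Y = 17.5 − (1/3)(25 − 0.5q_Y), which gives (5/6)q_Y = 55/6 ⇒ q_Y = 11.
Then q_W = 25 − 0.5·11 = 19.5.
Total export volume: 11 + 19.5 = 30.5.

30.5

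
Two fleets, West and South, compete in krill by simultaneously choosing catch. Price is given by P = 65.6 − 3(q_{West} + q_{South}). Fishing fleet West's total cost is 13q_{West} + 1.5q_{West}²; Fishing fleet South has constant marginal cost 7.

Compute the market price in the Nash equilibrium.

31.64

Fishing fleet West's profit: π = q_{West}(65.6 − 3(q_{West} + q_{South})) − 13q_{West} − 1.5q_{West}².
∂π/∂q_{West} = 52.6 − 9q_{West} − 3q_{South} = 0, so q_{West} = 263/45 − (1/3)q_{South}.
For South: ∂π/∂q_{South} = 58.6 − 6q_{South} − 3q_{West} = 0 ⇒ q_{South} = 293/30 − 0.5q_{West}.
Substituting the second reaction function into the first: q_{West} = 263/45 − (1/3)(293/30 − 0.5q_{West}), which gives (5/6)q_{West} = 233/90 ⇒ q_{West} = 233/75.
Then q_{South} = 293/30 − 0.5·(233/75) = 616/75.
Equilibrium price: P = 65.6 − 3·11.32 = 31.64.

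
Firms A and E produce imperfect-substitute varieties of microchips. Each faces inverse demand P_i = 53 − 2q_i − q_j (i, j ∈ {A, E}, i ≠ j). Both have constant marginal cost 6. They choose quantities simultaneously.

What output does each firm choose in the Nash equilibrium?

9.4

Firm A's profit: π = q_A(53 − 2q_A − q_E) − 6q_A.
∂π/∂q_A = 47 − 4q_A − q_E = 0 ⇒ q_A = 11.75 − 0.25q_E.
The game is symmetric, so in equilibrium q_E = q_A: the reaction function gives 1.25q_A = 11.75, hence q_A = 9.4.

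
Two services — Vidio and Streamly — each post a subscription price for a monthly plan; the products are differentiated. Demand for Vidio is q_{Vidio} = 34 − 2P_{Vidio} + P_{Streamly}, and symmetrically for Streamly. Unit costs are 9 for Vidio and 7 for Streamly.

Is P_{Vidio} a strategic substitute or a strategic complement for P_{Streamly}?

Vidio's profit: π = (P_{Vidio} − 9)(34 − 2P_{Vidio} + P_{Streamly}).
∂π/∂P_{Vidio} = 52 − 4P_{Vidio} + P_{Streamly} = 0 ⇒ P_{Vidio} = 13 + 0.25P_{Streamly}.
The best-response slope dP_{Vidio}/dP_{Streamly} = 0.25 > 0: the reaction function is upward-sloping, so the choices are strategic complements.

strategic complements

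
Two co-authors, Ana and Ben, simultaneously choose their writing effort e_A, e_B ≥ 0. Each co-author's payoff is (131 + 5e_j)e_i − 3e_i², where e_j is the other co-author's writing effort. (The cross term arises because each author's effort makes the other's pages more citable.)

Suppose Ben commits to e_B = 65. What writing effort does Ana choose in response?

76

Ana's payoff is (131 + 5e_B)e_A − 3e_A².
∂π/∂e_A = 131 + 5e_B − 6e_A = 0, so e_A = 131/6 + (5/6)e_B.
At e_B = 65: e_A = 131/6 + (5/6)·65 = 76.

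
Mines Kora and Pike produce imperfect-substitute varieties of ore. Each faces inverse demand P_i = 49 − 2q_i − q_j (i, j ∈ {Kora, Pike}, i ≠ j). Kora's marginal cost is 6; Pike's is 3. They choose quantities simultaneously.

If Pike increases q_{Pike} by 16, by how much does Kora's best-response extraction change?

Mine Kora's profit: π = q_{Kora}(49 − 2q_{Kora} − q_{Pike}) − 6q_{Kora}.
∂π/∂q_{Kora} = 43 − 4q_{Kora} − q_{Pike} = 0 ⇒ q_{Kora} = 10.75 − 0.25q_{Pike}.
The reaction-function slope is −0.25, so a 16-unit rise in q_{Pike} moves q_{Kora} by −0.25 × 16 = −4. Kora's best response falls — the actions are strategic substitutes.

-4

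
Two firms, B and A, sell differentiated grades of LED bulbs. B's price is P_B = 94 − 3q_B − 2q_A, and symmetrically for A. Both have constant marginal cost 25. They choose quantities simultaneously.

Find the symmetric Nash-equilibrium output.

8.625

Firm B's profit: π = q_B(94 − 3q_B − 2q_A) − 25q_B.
∂π/∂q_B = 69 − 6q_B − 2q_A = 0 ⇒ q_B = 11.5 − (1/3)q_A.
By symmetry q_A = q_B; substituting into the reaction function, (4/3)q_B = 11.5 and q_B = 8.625.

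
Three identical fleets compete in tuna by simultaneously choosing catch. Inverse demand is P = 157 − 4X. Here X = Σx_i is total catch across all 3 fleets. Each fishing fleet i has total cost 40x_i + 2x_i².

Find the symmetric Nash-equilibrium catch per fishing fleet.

A representative fishing fleet's profit is π_i = x_i(157 − 4X) − 40x_i − 2x_i², with X = x_i + Σ_{j≠i} x_j.
First-order condition: 117 − 12x_i − 4Σ_{j≠i} x_j = 0.
Imposing symmetry (x_j = x for all j) turns Σ_{j≠i} x_j into 2x, so 117 = 20x and x = 5.85.

5.85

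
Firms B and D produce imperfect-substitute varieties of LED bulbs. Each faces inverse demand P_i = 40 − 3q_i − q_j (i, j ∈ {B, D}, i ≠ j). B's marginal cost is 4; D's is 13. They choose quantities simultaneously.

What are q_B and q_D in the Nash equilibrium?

Firm B's profit: π = q_B(40 − 3q_B − q_D) − 4q_B.
∂π/∂q_B = 36 − 6q_B − q_D = 0 ⇒ q_B = 6 − (1/6)q_D.
Similarly q_D = 4.5 − (1/6)q_B.
Plugging q_D into B's best response: q_B = 6 − (1/6)(4.5 − (1/6)q_B) ⇒ (35/36)q_B = 5.25, so q_B = 5.4.
Then q_D = 4.5 − (1/6)·5.4 = 3.6.

5.4, 3.6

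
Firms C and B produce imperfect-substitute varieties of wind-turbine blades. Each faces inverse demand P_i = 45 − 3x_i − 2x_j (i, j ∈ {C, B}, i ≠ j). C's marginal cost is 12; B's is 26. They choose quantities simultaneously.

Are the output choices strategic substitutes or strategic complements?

strategic substitutes

Firm C's profit: π = x_C(45 − 3x_C − 2x_B) − 12x_C.
∂π/∂x_C = 33 − 6x_C − 2x_B = 0 ⇒ x_C = 5.5 − (1/3)x_B.
The best-response slope dx_C/dx_B = −1/3 < 0: the reaction function is downward-sloping, so the choices are strategic substitutes.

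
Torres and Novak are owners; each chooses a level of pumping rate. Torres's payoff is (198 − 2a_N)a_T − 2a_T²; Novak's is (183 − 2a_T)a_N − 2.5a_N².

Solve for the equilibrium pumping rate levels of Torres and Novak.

Expanding Torres's payoff: 198a_T − 2a_Na_T − 2a_T².
∂π/∂a_T = 198 − 2a_N − 4a_T = 0, so a_T = 49.5 − 0.5a_N.
Likewise for Novak: a_N = 36.6 − 0.4a_T.
Plugging a_N into Torres's best response: a_T = 49.5 − 0.5(36.6 − 0.4a_T) ⇒ 0.8a_T = 31.2, so a_T = 39.
Then a_N = 36.6 − 0.4·39 = 21.

39, 21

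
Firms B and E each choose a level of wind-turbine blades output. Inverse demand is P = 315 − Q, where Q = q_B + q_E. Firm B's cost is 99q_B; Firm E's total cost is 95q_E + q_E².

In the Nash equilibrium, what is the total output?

Firm B's profit: π = q_B(315 − (q_B + q_E)) − 99q_B.
∂π/∂q_B = 216 − 2q_B − q_E = 0, so q_B = 108 − 0.5q_E.
For E: ∂π/∂q_E = 220 − 4q_E − q_B = 0 ⇒ q_E = 55 − 0.25q_B.
Solving the two reaction functions simultaneously: (1 − (−0.5)(−0.25))q_B = 108 − 0.5·55, so 0.875q_B = 80.5 and q_B = 92.
Then q_E = 55 − 0.25·92 = 32.
Total output: 92 + 32 = 124.

124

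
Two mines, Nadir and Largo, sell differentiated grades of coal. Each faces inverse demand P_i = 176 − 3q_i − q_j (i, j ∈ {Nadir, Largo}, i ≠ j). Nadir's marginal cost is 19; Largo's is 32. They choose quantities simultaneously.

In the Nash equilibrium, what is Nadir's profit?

Mine Nadir's profit: π = q_{Nadir}(176 − 3q_{Nadir} − q_{Largo}) − 19q_{Nadir}.
∂π/∂q_{Nadir} = 157 − 6q_{Nadir} − q_{Largo} = 0 ⇒ q_{Nadir} = 157/6 − (1/6)q_{Largo}.
Similarly q_{Largo} = 24 − (1/6)q_{Nadir}.
Plugging q_{Largo} into Nadir's best response: q_{Nadir} = 157/6 − (1/6)(24 − (1/6)q_{Nadir}) ⇒ (35/36)q_{Nadir} = 133/6, so q_{Nadir} = 22.8.
Then q_{Largo} = 24 − (1/6)·22.8 = 20.2.
P_{Nadir} = 176 − 3·22.8 − 20.2 = 87.4.
Profit = (87.4 − 19)·22.8 = 1559.52.

1559.52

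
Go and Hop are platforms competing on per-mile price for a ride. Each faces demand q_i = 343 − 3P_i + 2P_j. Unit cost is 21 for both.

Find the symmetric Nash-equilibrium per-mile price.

Go's profit: π = (P_{Go} − 21)(343 − 3P_{Go} + 2P_{Hop}).
∂π/∂P_{Go} = 406 − 6P_{Go} + 2P_{Hop} = 0 ⇒ P_{Go} = 203/3 + (1/3)P_{Hop}.
By symmetry P_{Hop} = P_{Go}; substituting into the reaction function, (2/3)P_{Go} = 203/3 and P_{Go} = 101.5.

101.5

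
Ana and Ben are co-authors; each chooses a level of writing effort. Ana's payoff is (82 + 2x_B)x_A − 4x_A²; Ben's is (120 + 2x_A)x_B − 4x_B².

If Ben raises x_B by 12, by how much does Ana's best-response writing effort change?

3

Expanding Ana's payoff: 82x_A + 2x_Bx_A − 4x_A².
∂π/∂x_A = 82 + 2x_B − 8x_A = 0, so x_A = 10.25 + 0.25x_B.
The reaction-function slope is 0.25, so a 12-unit rise in x_B moves x_A by 0.25 × 12 = 3. Ana's best response rises — the actions are strategic complements.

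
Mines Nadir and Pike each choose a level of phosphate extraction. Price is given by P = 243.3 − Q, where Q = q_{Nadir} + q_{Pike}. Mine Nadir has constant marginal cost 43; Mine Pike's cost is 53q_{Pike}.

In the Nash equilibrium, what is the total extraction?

Mine Nadir's profit: π = q_{Nadir}(243.3 − (q_{Nadir} + q_{Pike})) − 43q_{Nadir}.
∂π/∂q_{Nadir} = 200.3 − 2q_{Nadir} − q_{Pike} = 0, so q_{Nadir} = 100.15 − 0.5q_{Pike}.
By the same steps for Pike: q_{Pike} = 95.15 − 0.5q_{Nadir}.
Substituting the second reaction function into the first: q_{Nadir} = 100.15 − 0.5(95.15 − 0.5q_{Nadir}), which gives 0.75q_{Nadir} = 52.575 ⇒ q_{Nadir} = 70.1.
Then q_{Pike} = 95.15 − 0.5·70.1 = 60.1.
Total extraction: 70.1 + 60.1 = 130.2.

130.2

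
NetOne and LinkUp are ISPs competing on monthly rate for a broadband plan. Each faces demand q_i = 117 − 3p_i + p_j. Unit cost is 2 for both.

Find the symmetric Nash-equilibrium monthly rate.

NetOne's profit: π = (p_{NetOne} − 2)(117 − 3p_{NetOne} + p_{LinkUp}).
∂π/∂p_{NetOne} = 123 − 6p_{NetOne} + p_{LinkUp} = 0 ⇒ p_{NetOne} = 20.5 + (1/6)p_{LinkUp}.
Setting p_{NetOne} = p_{LinkUp} in the reaction function: p_{NetOne} = 20.5 + (1/6)p_{NetOne}, so p_{NetOne} = 20.5 / (5/6) = 24.6.

24.6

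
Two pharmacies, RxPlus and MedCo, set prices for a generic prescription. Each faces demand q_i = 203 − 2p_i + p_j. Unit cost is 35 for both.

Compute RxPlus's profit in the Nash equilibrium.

6272

RxPlus's profit: π = (p_{RxPlus} − 35)(203 − 2p_{RxPlus} + p_{MedCo}).
∂π/∂p_{RxPlus} = 273 − 4p_{RxPlus} + p_{MedCo} = 0 ⇒ p_{RxPlus} = 68.25 + 0.25p_{MedCo}.
Setting p_{RxPlus} = p_{MedCo} in the reaction function: p_{RxPlus} = 68.25 + 0.25p_{RxPlus}, so p_{RxPlus} = 68.25 / 0.75 = 91.
q_{RxPlus} = 203 − 2·91 + 91 = 112.
Profit = (91 − 35)·112 = 6272.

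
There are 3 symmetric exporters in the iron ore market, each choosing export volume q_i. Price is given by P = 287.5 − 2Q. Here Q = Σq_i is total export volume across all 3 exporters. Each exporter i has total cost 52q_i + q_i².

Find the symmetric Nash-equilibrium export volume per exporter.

23.55

A representative exporter's profit is π_i = q_i(287.5 − 2Q) − 52q_i − q_i², with Q = q_i + Σ_{j≠i} q_j.
First-order condition: 235.5 − 6q_i − 2Σ_{j≠i} q_j = 0.
In a symmetric equilibrium every exporter chooses the same q, so Σ_{j≠i} q_j = 2q. The condition becomes 235.5 − 10q = 0, giving q = 235.5/10 = 23.55.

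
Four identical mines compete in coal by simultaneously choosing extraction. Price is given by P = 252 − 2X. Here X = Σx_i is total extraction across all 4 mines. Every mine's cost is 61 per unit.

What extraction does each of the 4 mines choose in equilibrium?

19.1

A representative mine's profit is π_i = x_i(252 − 2X) − 61x_i, with X = x_i + Σ_{j≠i} x_j.
First-order condition: 191 − 4x_i − 2Σ_{j≠i} x_j = 0.
Imposing symmetry (x_j = x for all j) turns Σ_{j≠i} x_j into 3x, so 191 = 10x and x = 19.1.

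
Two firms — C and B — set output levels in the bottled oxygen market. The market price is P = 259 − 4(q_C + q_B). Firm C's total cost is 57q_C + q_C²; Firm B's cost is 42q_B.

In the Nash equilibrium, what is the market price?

127.125

Firm C's profit: π = q_C(259 − 4(q_C + q_B)) − 57q_C − q_C².
∂π/∂q_C = 202 − 10q_C − 4q_B = 0, so q_C = 20.2 − 0.4q_B.
For B: ∂π/∂q_B = 217 − 8q_B − 4q_C = 0 ⇒ q_B = 27.125 − 0.5q_C.
Solving the two reaction functions simultaneously: (1 − (−0.4)(−0.5))q_C = 20.2 − 0.4·27.125, so 0.8q_C = 9.35 and q_C = 11.6875.
Then q_B = 27.125 − 0.5·11.6875 = 681/32.
Equilibrium price: P = 259 − 4·(1055/32) = 127.125.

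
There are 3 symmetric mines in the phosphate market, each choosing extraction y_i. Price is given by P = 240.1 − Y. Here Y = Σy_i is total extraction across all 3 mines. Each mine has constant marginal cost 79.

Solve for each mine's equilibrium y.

40.275

A representative mine's profit is π_i = y_i(240.1 − Y) − 79y_i, with Y = y_i + Σ_{j≠i} y_j.
First-order condition: 161.1 − 2y_i − Σ_{j≠i} y_j = 0.
With identical mines, set every y_j = y: then 161.1 − 2y − 2y = 0, i.e. y = 161.1/4 = 40.275.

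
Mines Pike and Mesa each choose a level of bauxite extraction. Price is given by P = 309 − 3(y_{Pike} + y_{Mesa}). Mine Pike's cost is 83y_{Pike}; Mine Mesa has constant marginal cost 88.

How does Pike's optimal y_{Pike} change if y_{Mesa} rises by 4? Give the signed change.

-2

Mine Pike's profit: π = y_{Pike}(309 − 3(y_{Pike} + y_{Mesa})) − 83y_{Pike}.
∂π/∂y_{Pike} = 226 − 6y_{Pike} − 3y_{Mesa} = 0, so y_{Pike} = 113/3 − 0.5y_{Mesa}.
The reaction-function slope is −0.5, so a 4-unit rise in y_{Mesa} moves y_{Pike} by −0.5 × 4 = −2. Pike's best response falls — the actions are strategic substitutes.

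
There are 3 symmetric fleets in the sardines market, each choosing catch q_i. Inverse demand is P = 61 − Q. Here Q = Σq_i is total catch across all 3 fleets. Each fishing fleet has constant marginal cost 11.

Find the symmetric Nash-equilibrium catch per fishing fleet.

12.5

A representative fishing fleet's profit is π_i = q_i(61 − Q) − 11q_i, with Q = q_i + Σ_{j≠i} q_j.
First-order condition: 50 − 2q_i − Σ_{j≠i} q_j = 0.
Imposing symmetry (q_j = q for all j) turns Σ_{j≠i} q_j into 2q, so 50 = 4q and q = 12.5.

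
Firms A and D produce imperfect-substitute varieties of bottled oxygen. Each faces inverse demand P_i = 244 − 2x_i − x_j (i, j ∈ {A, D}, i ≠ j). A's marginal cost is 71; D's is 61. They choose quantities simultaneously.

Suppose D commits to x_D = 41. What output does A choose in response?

Firm A's profit: π = x_A(244 − 2x_A − x_D) − 71x_A.
∂π/∂x_A = 173 − 4x_A − x_D = 0 ⇒ x_A = 43.25 − 0.25x_D.
At x_D = 41: x_A = 43.25 − 0.25·41 = 33.

33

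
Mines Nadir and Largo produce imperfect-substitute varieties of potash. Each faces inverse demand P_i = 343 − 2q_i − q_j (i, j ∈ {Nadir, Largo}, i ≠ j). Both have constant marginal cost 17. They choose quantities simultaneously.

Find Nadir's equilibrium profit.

Mine Nadir's profit: π = q_{Nadir}(343 − 2q_{Nadir} − q_{Largo}) − 17q_{Nadir}.
∂π/∂q_{Nadir} = 326 − 4q_{Nadir} − q_{Largo} = 0 ⇒ q_{Nadir} = 81.5 − 0.25q_{Largo}.
The game is symmetric, so in equilibrium q_{Largo} = q_{Nadir}: the reaction function gives 1.25q_{Nadir} = 81.5, hence q_{Nadir} = 65.2.
P_{Nadir} = 343 − 2·65.2 − 65.2 = 147.4.
Profit = (147.4 − 17)·65.2 = 8502.08.

8502.08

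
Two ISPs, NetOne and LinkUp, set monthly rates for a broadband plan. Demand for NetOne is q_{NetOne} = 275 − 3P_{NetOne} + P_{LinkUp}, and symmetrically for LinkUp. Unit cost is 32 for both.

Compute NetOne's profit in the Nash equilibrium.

5342.52

NetOne's profit: π = (P_{NetOne} − 32)(275 − 3P_{NetOne} + P_{LinkUp}).
∂π/∂P_{NetOne} = 371 − 6P_{NetOne} + P_{LinkUp} = 0 ⇒ P_{NetOne} = 371/6 + (1/6)P_{LinkUp}.
The game is symmetric, so in equilibrium P_{LinkUp} = P_{NetOne}: the reaction function gives (5/6)P_{NetOne} = 371/6, hence P_{NetOne} = 74.2.
q_{NetOne} = 275 − 3·74.2 + 74.2 = 126.6.
Profit = (74.2 − 32)·126.6 = 5342.52.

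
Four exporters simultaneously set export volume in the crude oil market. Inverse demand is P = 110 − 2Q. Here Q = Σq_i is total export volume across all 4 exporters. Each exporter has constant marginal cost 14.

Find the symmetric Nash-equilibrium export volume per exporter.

9.6

A representative exporter's profit is π_i = q_i(110 − 2Q) − 14q_i, with Q = q_i + Σ_{j≠i} q_j.
First-order condition: 96 − 4q_i − 2Σ_{j≠i} q_j = 0.
With identical exporters, set every q_j = q: then 96 − 4q − 6q = 0, i.e. q = 96/10 = 9.6.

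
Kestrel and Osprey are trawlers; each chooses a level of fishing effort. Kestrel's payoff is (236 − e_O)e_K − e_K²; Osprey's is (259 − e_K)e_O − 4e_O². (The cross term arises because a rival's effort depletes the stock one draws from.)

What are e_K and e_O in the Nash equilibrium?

108.6, 18.8

Expanding Kestrel's payoff: 236e_K − e_Oe_K − e_K².
∂π/∂e_K = 236 − e_O − 2e_K = 0, so e_K = 118 − 0.5e_O.
Likewise for Osprey: e_O = 32.375 − 0.125e_K.
Solving the two reaction functions simultaneously: (1 − (−0.5)(−0.125))e_K = 118 − 0.5·32.375, so 0.9375e_K = 101.8125 and e_K = 108.6.
Then e_O = 32.375 − 0.125·108.6 = 18.8.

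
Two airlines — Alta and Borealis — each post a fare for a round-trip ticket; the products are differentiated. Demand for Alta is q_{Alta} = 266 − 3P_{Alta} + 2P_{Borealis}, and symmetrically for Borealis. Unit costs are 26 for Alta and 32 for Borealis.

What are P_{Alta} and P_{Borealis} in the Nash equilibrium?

Alta's profit: π = (P_{Alta} − 26)(266 − 3P_{Alta} + 2P_{Borealis}).
∂π/∂P_{Alta} = 344 − 6P_{Alta} + 2P_{Borealis} = 0 ⇒ P_{Alta} = 172/3 + (1/3)P_{Borealis}.
Similarly P_{Borealis} = 181/3 + (1/3)P_{Alta}.
Substituting the second reaction function into the first: P_{Alta} = 172/3 + (1/3)(181/3 + (1/3)P_{Alta}), which gives (8/9)P_{Alta} = 697/9 ⇒ P_{Alta} = 87.125.
Then P_{Borealis} = 181/3 + (1/3)·87.125 = 89.375.

87.125, 89.375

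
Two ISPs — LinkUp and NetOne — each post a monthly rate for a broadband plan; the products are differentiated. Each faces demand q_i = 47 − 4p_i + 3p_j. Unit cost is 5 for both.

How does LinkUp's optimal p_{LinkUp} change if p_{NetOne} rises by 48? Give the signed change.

18

LinkUp's profit: π = (p_{LinkUp} − 5)(47 − 4p_{LinkUp} + 3p_{NetOne}).
∂π/∂p_{LinkUp} = 67 − 8p_{LinkUp} + 3p_{NetOne} = 0 ⇒ p_{LinkUp} = 8.375 + 0.375p_{NetOne}.
The reaction-function slope is 0.375, so a 48-unit rise in p_{NetOne} moves p_{LinkUp} by 0.375 × 48 = 18. LinkUp's best response rises — the actions are strategic complements.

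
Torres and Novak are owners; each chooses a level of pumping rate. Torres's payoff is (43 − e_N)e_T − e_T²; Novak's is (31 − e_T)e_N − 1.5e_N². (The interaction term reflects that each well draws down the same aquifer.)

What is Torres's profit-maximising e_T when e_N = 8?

Expanding Torres's payoff: 43e_T − e_Ne_T − e_T².
∂π/∂e_T = 43 − e_N − 2e_T = 0, so e_T = 21.5 − 0.5e_N.
At e_N = 8: e_T = 21.5 − 0.5·8 = 17.5.

17.5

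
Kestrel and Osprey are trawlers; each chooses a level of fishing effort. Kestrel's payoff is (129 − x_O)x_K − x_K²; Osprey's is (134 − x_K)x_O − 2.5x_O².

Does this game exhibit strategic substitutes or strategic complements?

Expanding Kestrel's payoff: 129x_K − x_Ox_K − x_K².
∂π/∂x_K = 129 − x_O − 2x_K = 0, so x_K = 64.5 − 0.5x_O.
The best-response slope dx_K/dx_O = −0.5 < 0: the reaction function is downward-sloping, so the choices are strategic substitutes.

strategic substitutes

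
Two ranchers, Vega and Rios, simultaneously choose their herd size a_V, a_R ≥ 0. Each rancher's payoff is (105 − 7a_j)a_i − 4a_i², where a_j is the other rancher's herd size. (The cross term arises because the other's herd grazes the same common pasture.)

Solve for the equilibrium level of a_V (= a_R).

Vega's payoff is (105 − 7a_R)a_V − 4a_V².
∂π/∂a_V = 105 − 7a_R − 8a_V = 0, so a_V = 13.125 − 0.875a_R.
By symmetry a_R = a_V; substituting into the reaction function, 1.875a_V = 13.125 and a_V = 7.

7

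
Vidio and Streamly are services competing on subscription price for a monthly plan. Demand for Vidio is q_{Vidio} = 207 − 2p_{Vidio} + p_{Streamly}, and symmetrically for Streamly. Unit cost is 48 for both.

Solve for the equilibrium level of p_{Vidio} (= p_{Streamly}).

Vidio's profit: π = (p_{Vidio} − 48)(207 − 2p_{Vidio} + p_{Streamly}).
∂π/∂p_{Vidio} = 303 − 4p_{Vidio} + p_{Streamly} = 0 ⇒ p_{Vidio} = 75.75 + 0.25p_{Streamly}.
By symmetry p_{Streamly} = p_{Vidio}; substituting into the reaction function, 0.75p_{Vidio} = 75.75 and p_{Vidio} = 101.

101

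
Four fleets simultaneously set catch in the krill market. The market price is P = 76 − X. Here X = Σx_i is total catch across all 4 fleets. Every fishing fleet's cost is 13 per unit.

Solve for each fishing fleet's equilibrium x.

12.6

A representative fishing fleet's profit is π_i = x_i(76 − X) − 13x_i, with X = x_i + Σ_{j≠i} x_j.
First-order condition: 63 − 2x_i − Σ_{j≠i} x_j = 0.
Imposing symmetry (x_j = x for all j) turns Σ_{j≠i} x_j into 3x, so 63 = 5x and x = 12.6.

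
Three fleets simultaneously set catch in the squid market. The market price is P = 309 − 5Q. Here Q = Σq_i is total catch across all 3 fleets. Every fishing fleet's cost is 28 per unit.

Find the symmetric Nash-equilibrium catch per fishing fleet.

A representative fishing fleet's profit is π_i = q_i(309 − 5Q) − 28q_i, with Q = q_i + Σ_{j≠i} q_j.
First-order condition: 281 − 10q_i − 5Σ_{j≠i} q_j = 0.
In a symmetric equilibrium every fishing fleet chooses the same q, so Σ_{j≠i} q_j = 2q. The condition becomes 281 − 20q = 0, giving q = 281/20 = 14.05.

14.05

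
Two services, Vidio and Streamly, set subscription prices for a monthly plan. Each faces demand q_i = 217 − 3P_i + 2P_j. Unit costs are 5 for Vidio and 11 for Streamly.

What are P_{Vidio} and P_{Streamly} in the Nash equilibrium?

Vidio's profit: π = (P_{Vidio} − 5)(217 − 3P_{Vidio} + 2P_{Streamly}).
∂π/∂P_{Vidio} = 232 − 6P_{Vidio} + 2P_{Streamly} = 0 ⇒ P_{Vidio} = 116/3 + (1/3)P_{Streamly}.
Similarly P_{Streamly} = 125/3 + (1/3)P_{Vidio}.
Substituting the second reaction function into the first: P_{Vidio} = 116/3 + (1/3)(125/3 + (1/3)P_{Vidio}), which gives (8/9)P_{Vidio} = 473/9 ⇒ P_{Vidio} = 59.125.
Then P_{Streamly} = 125/3 + (1/3)·59.125 = 61.375.

59.125, 61.375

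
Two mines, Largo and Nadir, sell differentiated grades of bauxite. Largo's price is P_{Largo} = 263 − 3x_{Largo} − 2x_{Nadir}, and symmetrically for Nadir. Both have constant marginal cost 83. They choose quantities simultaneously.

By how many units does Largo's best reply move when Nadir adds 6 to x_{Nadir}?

Mine Largo's profit: π = x_{Largo}(263 − 3x_{Largo} − 2x_{Nadir}) − 83x_{Largo}.
∂π/∂x_{Largo} = 180 − 6x_{Largo} − 2x_{Nadir} = 0 ⇒ x_{Largo} = 30 − (1/3)x_{Nadir}.
The reaction-function slope is −1/3, so a 6-unit rise in x_{Nadir} moves x_{Largo} by −1/3 × 6 = −2. Largo's best response falls — the actions are strategic substitutes.

-2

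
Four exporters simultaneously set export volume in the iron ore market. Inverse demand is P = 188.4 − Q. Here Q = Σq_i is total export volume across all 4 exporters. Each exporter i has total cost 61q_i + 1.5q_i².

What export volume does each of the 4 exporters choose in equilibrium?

A representative exporter's profit is π_i = q_i(188.4 − Q) − 61q_i − 1.5q_i², with Q = q_i + Σ_{j≠i} q_j.
First-order condition: 127.4 − 5q_i − Σ_{j≠i} q_j = 0.
In a symmetric equilibrium every exporter chooses the same q, so Σ_{j≠i} q_j = 3q. The condition becomes 127.4 − 8q = 0, giving q = 127.4/8 = 15.925.

15.925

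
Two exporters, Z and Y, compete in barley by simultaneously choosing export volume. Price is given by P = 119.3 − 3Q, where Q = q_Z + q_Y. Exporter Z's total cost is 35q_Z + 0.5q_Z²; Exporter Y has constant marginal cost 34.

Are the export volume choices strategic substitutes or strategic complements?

strategic substitutes

Exporter Z's profit: π = q_Z(119.3 − 3(q_Z + q_Y)) − 35q_Z − 0.5q_Z².
∂π/∂q_Z = 84.3 − 7q_Z − 3q_Y = 0, so q_Z = 843/70 − (3/7)q_Y.
The best-response slope dq_Z/dq_Y = −3/7 < 0: the reaction function is downward-sloping, so the choices are strategic substitutes.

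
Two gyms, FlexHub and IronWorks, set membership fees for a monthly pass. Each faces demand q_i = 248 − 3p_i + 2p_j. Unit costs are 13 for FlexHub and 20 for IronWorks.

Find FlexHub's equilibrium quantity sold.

FlexHub's profit: π = (p_{FlexHub} − 13)(248 − 3p_{FlexHub} + 2p_{IronWorks}).
∂π/∂p_{FlexHub} = 287 − 6p_{FlexHub} + 2p_{IronWorks} = 0 ⇒ p_{FlexHub} = 287/6 + (1/3)p_{IronWorks}.
Similarly p_{IronWorks} = 154/3 + (1/3)p_{FlexHub}.
Substituting the second reaction function into the first: p_{FlexHub} = 287/6 + (1/3)(154/3 + (1/3)p_{FlexHub}), which gives (8/9)p_{FlexHub} = 1169/18 ⇒ p_{FlexHub} = 73.0625.
Then p_{IronWorks} = 154/3 + (1/3)·73.0625 = 75.6875.
q_{FlexHub} = 248 − 3·73.0625 + 2·75.6875 = 180.1875.

180.1875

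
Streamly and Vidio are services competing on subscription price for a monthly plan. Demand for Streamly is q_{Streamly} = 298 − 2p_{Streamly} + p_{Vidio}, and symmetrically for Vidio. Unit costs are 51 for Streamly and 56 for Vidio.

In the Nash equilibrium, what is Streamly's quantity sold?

Streamly's profit: π = (p_{Streamly} − 51)(298 − 2p_{Streamly} + p_{Vidio}).
∂π/∂p_{Streamly} = 400 − 4p_{Streamly} + p_{Vidio} = 0 ⇒ p_{Streamly} = 100 + 0.25p_{Vidio}.
Similarly p_{Vidio} = 102.5 + 0.25p_{Streamly}.
Solving the two reaction functions simultaneously: (1 − (0.25)(0.25))p_{Streamly} = 100 + 0.25·102.5, so 0.9375p_{Streamly} = 125.625 and p_{Streamly} = 134.
Then p_{Vidio} = 102.5 + 0.25·134 = 136.
q_{Streamly} = 298 − 2·134 + 136 = 166.

166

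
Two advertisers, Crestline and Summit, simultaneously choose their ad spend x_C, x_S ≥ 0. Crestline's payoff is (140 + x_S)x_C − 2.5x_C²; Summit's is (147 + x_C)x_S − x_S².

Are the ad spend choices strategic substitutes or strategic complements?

Expanding Crestline's payoff: 140x_C + x_Sx_C − 2.5x_C².
∂π/∂x_C = 140 + x_S − 5x_C = 0, so x_C = 28 + 0.2x_S.
The best-response slope dx_C/dx_S = 0.2 > 0: the reaction function is upward-sloping, so the choices are strategic complements.

strategic complements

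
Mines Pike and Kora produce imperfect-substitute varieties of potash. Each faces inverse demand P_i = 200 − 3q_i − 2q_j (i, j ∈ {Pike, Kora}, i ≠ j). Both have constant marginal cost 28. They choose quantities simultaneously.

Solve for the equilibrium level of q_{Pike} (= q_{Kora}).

21.5

Mine Pike's profit: π = q_{Pike}(200 − 3q_{Pike} − 2q_{Kora}) − 28q_{Pike}.
∂π/∂q_{Pike} = 172 − 6q_{Pike} − 2q_{Kora} = 0 ⇒ q_{Pike} = 86/3 − (1/3)q_{Kora}.
The game is symmetric, so in equilibrium q_{Kora} = q_{Pike}: the reaction function gives (4/3)q_{Pike} = 86/3, hence q_{Pike} = 21.5.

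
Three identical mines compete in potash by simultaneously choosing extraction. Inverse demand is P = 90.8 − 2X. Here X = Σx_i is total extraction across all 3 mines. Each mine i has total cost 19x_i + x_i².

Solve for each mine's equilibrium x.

7.18

A representative mine's profit is π_i = x_i(90.8 − 2X) − 19x_i − x_i², with X = x_i + Σ_{j≠i} x_j.
First-order condition: 71.8 − 6x_i − 2Σ_{j≠i} x_j = 0.
With identical mines, set every x_j = x: then 71.8 − 6x − 4x = 0, i.e. x = 71.8/10 = 7.18.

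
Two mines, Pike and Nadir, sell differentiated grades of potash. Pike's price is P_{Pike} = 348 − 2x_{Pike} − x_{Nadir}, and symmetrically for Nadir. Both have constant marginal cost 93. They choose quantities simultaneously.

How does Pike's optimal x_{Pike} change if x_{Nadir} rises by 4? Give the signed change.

Mine Pike's profit: π = x_{Pike}(348 − 2x_{Pike} − x_{Nadir}) − 93x_{Pike}.
∂π/∂x_{Pike} = 255 − 4x_{Pike} − x_{Nadir} = 0 ⇒ x_{Pike} = 63.75 − 0.25x_{Nadir}.
The reaction-function slope is −0.25, so a 4-unit rise in x_{Nadir} moves x_{Pike} by −0.25 × 4 = −1. Pike's best response falls — the actions are strategic substitutes.

-1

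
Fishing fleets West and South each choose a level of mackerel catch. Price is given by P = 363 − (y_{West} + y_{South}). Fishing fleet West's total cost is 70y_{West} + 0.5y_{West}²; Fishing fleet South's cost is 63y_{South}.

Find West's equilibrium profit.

Fishing fleet West's profit: π = y_{West}(363 − (y_{West} + y_{South})) − 70y_{West} − 0.5y_{West}².
∂π/∂y_{West} = 293 − 3y_{West} − y_{South} = 0, so y_{West} = 293/3 − (1/3)y_{South}.
For South: ∂π/∂y_{South} = 300 − 2y_{South} − y_{West} = 0 ⇒ y_{South} = 150 − 0.5y_{West}.
Solving the two reaction functions simultaneously: (1 − (−1/3)(−0.5))y_{West} = 293/3 − (1/3)·150, so (5/6)y_{West} = 143/3 and y_{West} = 57.2.
Then y_{South} = 150 − 0.5·57.2 = 121.4.
Price P = 363 − 178.6 = 184.4.
West's profit: (184.4 − 70)·57.2 − 0.5(57.2)² = 4907.76.

4907.76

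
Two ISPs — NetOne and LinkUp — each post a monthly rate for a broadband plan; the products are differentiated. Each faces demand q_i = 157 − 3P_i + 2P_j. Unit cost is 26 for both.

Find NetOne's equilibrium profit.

NetOne's profit: π = (P_{NetOne} − 26)(157 − 3P_{NetOne} + 2P_{LinkUp}).
∂π/∂P_{NetOne} = 235 − 6P_{NetOne} + 2P_{LinkUp} = 0 ⇒ P_{NetOne} = 235/6 + (1/3)P_{LinkUp}.
By symmetry P_{LinkUp} = P_{NetOne}; substituting into the reaction function, (2/3)P_{NetOne} = 235/6 and P_{NetOne} = 58.75.
q_{NetOne} = 157 − 3·58.75 + 2·58.75 = 98.25.
Profit = (58.75 − 26)·98.25 = 3217.6875.

3217.6875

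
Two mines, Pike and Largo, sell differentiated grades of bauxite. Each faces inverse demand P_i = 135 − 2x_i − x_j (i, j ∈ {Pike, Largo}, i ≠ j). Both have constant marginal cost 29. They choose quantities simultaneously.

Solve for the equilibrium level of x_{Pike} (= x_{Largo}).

21.2

Mine Pike's profit: π = x_{Pike}(135 − 2x_{Pike} − x_{Largo}) − 29x_{Pike}.
∂π/∂x_{Pike} = 106 − 4x_{Pike} − x_{Largo} = 0 ⇒ x_{Pike} = 26.5 − 0.25x_{Largo}.
By symmetry x_{Largo} = x_{Pike}; substituting into the reaction function, 1.25x_{Pike} = 26.5 and x_{Pike} = 21.2.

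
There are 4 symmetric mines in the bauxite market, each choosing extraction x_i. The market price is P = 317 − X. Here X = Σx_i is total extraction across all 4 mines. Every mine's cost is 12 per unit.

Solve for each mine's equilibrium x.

61

A representative mine's profit is π_i = x_i(317 − X) − 12x_i, with X = x_i + Σ_{j≠i} x_j.
First-order condition: 305 − 2x_i − Σ_{j≠i} x_j = 0.
Imposing symmetry (x_j = x for all j) turns Σ_{j≠i} x_j into 3x, so 305 = 5x and x = 61.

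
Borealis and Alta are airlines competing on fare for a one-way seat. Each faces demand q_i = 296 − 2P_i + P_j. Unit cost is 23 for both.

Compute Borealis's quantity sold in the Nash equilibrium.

182

Borealis's profit: π = (P_{Borealis} − 23)(296 − 2P_{Borealis} + P_{Alta}).
∂π/∂P_{Borealis} = 342 − 4P_{Borealis} + P_{Alta} = 0 ⇒ P_{Borealis} = 85.5 + 0.25P_{Alta}.
Setting P_{Borealis} = P_{Alta} in the reaction function: P_{Borealis} = 85.5 + 0.25P_{Borealis}, so P_{Borealis} = 85.5 / 0.75 = 114.
q_{Borealis} = 296 − 2·114 + 114 = 182.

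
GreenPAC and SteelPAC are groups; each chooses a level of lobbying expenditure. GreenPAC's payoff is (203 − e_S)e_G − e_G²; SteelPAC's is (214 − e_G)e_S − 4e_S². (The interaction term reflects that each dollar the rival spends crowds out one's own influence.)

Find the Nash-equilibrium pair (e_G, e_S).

94, 15

Expanding GreenPAC's payoff: 203e_G − e_Se_G − e_G².
∂π/∂e_G = 203 − e_S − 2e_G = 0, so e_G = 101.5 − 0.5e_S.
Likewise for SteelPAC: e_S = 26.75 − 0.125e_G.
Solving the two reaction functions simultaneously: (1 − (−0.5)(−0.125))e_G = 101.5 − 0.5·26.75, so 0.9375e_G = 88.125 and e_G = 94.
Then e_S = 26.75 − 0.125·94 = 15.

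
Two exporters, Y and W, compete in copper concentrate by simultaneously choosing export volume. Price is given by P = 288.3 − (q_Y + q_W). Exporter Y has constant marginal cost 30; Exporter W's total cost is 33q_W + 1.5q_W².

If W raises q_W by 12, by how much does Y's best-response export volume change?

-6

Exporter Y's profit: π = q_Y(288.3 − (q_Y + q_W)) − 30q_Y.
∂π/∂q_Y = 258.3 − 2q_Y − q_W = 0, so q_Y = 129.15 − 0.5q_W.
The reaction-function slope is −0.5, so a 12-unit rise in q_W moves q_Y by −0.5 × 12 = −6. Y's best response falls — the actions are strategic substitutes.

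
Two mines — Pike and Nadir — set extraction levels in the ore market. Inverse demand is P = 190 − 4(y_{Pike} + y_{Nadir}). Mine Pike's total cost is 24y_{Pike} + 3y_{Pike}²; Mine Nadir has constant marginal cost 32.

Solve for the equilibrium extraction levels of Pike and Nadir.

Mine Pike's profit: π = y_{Pike}(190 − 4(y_{Pike} + y_{Nadir})) − 24y_{Pike} − 3y_{Pike}².
∂π/∂y_{Pike} = 166 − 14y_{Pike} − 4y_{Nadir} = 0, so y_{Pike} = 83/7 − (2/7)y_{Nadir}.
For Nadir: ∂π/∂y_{Nadir} = 158 − 8y_{Nadir} − 4y_{Pike} = 0 ⇒ y_{Nadir} = 19.75 − 0.5y_{Pike}.
Plugging y_{Nadir} into Pike's best response: y_{Pike} = 83/7 − (2/7)(19.75 − 0.5y_{Pike}) ⇒ (6/7)y_{Pike} = 87/14, so y_{Pike} = 7.25.
Then y_{Nadir} = 19.75 − 0.5·7.25 = 16.125.

7.25, 16.125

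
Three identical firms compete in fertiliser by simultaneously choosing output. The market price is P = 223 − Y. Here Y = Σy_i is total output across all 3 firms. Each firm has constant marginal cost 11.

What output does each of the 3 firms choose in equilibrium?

A representative firm's profit is π_i = y_i(223 − Y) − 11y_i, with Y = y_i + Σ_{j≠i} y_j.
First-order condition: 212 − 2y_i − Σ_{j≠i} y_j = 0.
With identical firms, set every y_j = y: then 212 − 2y − 2y = 0, i.e. y = 212/4 = 53.

53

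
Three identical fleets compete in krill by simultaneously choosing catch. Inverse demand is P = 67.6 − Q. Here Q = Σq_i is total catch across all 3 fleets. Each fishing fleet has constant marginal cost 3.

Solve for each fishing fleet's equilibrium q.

A representative fishing fleet's profit is π_i = q_i(67.6 − Q) − 3q_i, with Q = q_i + Σ_{j≠i} q_j.
First-order condition: 64.6 − 2q_i − Σ_{j≠i} q_j = 0.
Imposing symmetry (q_j = q for all j) turns Σ_{j≠i} q_j into 2q, so 64.6 = 4q and q = 16.15.

16.15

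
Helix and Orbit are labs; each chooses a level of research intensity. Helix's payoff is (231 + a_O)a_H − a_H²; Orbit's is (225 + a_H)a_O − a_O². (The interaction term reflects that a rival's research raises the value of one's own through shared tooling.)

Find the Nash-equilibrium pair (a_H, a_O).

229, 227

Expanding Helix's payoff: 231a_H + a_Oa_H − a_H².
∂π/∂a_H = 231 + a_O − 2a_H = 0, so a_H = 115.5 + 0.5a_O.
Likewise for Orbit: a_O = 112.5 + 0.5a_H.
Substituting the second reaction function into the first: a_H = 115.5 + 0.5(112.5 + 0.5a_H), which gives 0.75a_H = 171.75 ⇒ a_H = 229.
Then a_O = 112.5 + 0.5·229 = 227.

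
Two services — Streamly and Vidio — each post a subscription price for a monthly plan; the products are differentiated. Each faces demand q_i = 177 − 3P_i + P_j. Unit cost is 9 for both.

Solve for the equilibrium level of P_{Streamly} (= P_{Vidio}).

40.8

Streamly's profit: π = (P_{Streamly} − 9)(177 − 3P_{Streamly} + P_{Vidio}).
∂π/∂P_{Streamly} = 204 − 6P_{Streamly} + P_{Vidio} = 0 ⇒ P_{Streamly} = 34 + (1/6)P_{Vidio}.
The game is symmetric, so in equilibrium P_{Vidio} = P_{Streamly}: the reaction function gives (5/6)P_{Streamly} = 34, hence P_{Streamly} = 40.8.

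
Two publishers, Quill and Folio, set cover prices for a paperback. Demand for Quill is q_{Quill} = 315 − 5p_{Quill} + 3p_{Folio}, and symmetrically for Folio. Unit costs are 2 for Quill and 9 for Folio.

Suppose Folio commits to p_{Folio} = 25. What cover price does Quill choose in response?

40

Quill's profit: π = (p_{Quill} − 2)(315 − 5p_{Quill} + 3p_{Folio}).
∂π/∂p_{Quill} = 325 − 10p_{Quill} + 3p_{Folio} = 0 ⇒ p_{Quill} = 32.5 + 0.3p_{Folio}.
At p_{Folio} = 25: p_{Quill} = 32.5 + 0.3·25 = 40.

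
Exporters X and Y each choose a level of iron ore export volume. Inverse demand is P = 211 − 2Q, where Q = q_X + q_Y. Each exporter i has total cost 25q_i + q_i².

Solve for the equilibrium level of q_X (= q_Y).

Exporter X's profit: π = q_X(211 − 2(q_X + q_Y)) − 25q_X − q_X².
∂π/∂q_X = 186 − 6q_X − 2q_Y = 0, so q_X = 31 − (1/3)q_Y.
The game is symmetric, so in equilibrium q_Y = q_X: the reaction function gives (4/3)q_X = 31, hence q_X = 23.25.

23.25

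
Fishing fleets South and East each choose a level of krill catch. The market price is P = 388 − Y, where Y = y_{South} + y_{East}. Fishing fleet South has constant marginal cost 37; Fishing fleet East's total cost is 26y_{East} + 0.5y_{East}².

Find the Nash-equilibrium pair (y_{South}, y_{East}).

138.2, 74.6

Fishing fleet South's profit: π = y_{South}(388 − (y_{South} + y_{East})) − 37y_{South}.
∂π/∂y_{South} = 351 − 2y_{South} − y_{East} = 0, so y_{South} = 175.5 − 0.5y_{East}.
For East: ∂π/∂y_{East} = 362 − 3y_{East} − y_{South} = 0 ⇒ y_{East} = 362/3 − (1/3)y_{South}.
Plugging y_{East} into South's best response: y_{South} = 175.5 − 0.5(362/3 − (1/3)y_{South}) ⇒ (5/6)y_{South} = 691/6, so y_{South} = 138.2.
Then y_{East} = 362/3 − (1/3)·138.2 = 74.6.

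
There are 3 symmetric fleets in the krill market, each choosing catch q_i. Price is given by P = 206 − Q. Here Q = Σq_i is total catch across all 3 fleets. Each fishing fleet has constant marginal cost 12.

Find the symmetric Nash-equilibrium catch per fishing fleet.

A representative fishing fleet's profit is π_i = q_i(206 − Q) − 12q_i, with Q = q_i + Σ_{j≠i} q_j.
First-order condition: 194 − 2q_i − Σ_{j≠i} q_j = 0.
Imposing symmetry (q_j = q for all j) turns Σ_{j≠i} q_j into 2q, so 194 = 4q and q = 48.5.

48.5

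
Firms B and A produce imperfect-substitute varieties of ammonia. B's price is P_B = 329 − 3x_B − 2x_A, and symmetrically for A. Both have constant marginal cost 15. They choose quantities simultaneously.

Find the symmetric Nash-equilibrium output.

39.25

Firm B's profit: π = x_B(329 − 3x_B − 2x_A) − 15x_B.
∂π/∂x_B = 314 − 6x_B − 2x_A = 0 ⇒ x_B = 157/3 − (1/3)x_A.
Setting x_B = x_A in the reaction function: x_B = 157/3 − (1/3)x_B, so x_B = (157/3) / (4/3) = 39.25.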